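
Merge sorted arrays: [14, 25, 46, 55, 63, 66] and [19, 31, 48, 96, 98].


Take 14 from A
Take 19 from B
Take 25 from A
Take 31 from B
Take 46 from A
Take 48 from B
Take 55 from A
Take 63 from A
Take 66 from A

Merged: [14, 19, 25, 31, 46, 48, 55, 63, 66, 96, 98]


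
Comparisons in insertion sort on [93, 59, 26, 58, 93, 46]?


Algorithm: insertion sort
Input: [93, 59, 26, 58, 93, 46]
Sorted: [26, 46, 58, 59, 93, 93]

12


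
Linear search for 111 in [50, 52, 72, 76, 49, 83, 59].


i=0: 50!=111
i=1: 52!=111
i=2: 72!=111
i=3: 76!=111
i=4: 49!=111
i=5: 83!=111
i=6: 59!=111

Not found, 7 comps


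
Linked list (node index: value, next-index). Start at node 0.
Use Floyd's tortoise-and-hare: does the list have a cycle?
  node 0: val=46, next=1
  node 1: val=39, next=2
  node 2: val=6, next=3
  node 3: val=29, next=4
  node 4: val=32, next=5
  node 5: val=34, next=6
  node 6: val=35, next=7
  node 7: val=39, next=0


Floyd's tortoise (slow, +1) and hare (fast, +2):
  init: slow=0, fast=0
  step 1: slow=1, fast=2
  step 2: slow=2, fast=4
  step 3: slow=3, fast=6
  step 4: slow=4, fast=0
  step 5: slow=5, fast=2
  step 6: slow=6, fast=4
  step 7: slow=7, fast=6
  step 8: slow=0, fast=0
  slow == fast at node 0: cycle detected

Cycle: yes


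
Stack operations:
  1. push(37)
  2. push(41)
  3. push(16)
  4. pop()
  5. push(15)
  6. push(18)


push(37) -> [37]
push(41) -> [37, 41]
push(16) -> [37, 41, 16]
pop()->16, [37, 41]
push(15) -> [37, 41, 15]
push(18) -> [37, 41, 15, 18]

Final stack: [37, 41, 15, 18]


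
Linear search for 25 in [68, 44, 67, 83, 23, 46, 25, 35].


i=0: 68!=25
i=1: 44!=25
i=2: 67!=25
i=3: 83!=25
i=4: 23!=25
i=5: 46!=25
i=6: 25==25 found!

Found at 6, 7 comps


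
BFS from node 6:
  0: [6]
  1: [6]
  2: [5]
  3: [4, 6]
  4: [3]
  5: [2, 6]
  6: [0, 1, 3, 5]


Visit 6, enqueue [0, 1, 3, 5]
Visit 0, enqueue []
Visit 1, enqueue []
Visit 3, enqueue [4]
Visit 5, enqueue [2]
Visit 4, enqueue []
Visit 2, enqueue []

BFS order: [6, 0, 1, 3, 5, 4, 2]


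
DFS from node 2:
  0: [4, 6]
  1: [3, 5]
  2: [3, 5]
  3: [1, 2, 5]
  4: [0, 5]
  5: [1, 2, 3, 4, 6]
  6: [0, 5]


Visit 2, push [5, 3]
Visit 3, push [5, 1]
Visit 1, push [5]
Visit 5, push [6, 4]
Visit 4, push [0]
Visit 0, push [6]
Visit 6, push []

DFS order: [2, 3, 1, 5, 4, 0, 6]


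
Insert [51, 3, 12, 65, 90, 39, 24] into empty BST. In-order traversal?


Insert 51: root
Insert 3: L from 51
Insert 12: L from 51 -> R from 3
Insert 65: R from 51
Insert 90: R from 51 -> R from 65
Insert 39: L from 51 -> R from 3 -> R from 12
Insert 24: L from 51 -> R from 3 -> R from 12 -> L from 39

In-order: [3, 12, 24, 39, 51, 65, 90]


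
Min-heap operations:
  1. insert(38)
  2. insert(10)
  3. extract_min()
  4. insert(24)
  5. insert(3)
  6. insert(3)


insert(38) -> [38]
insert(10) -> [10, 38]
extract_min()->10, [38]
insert(24) -> [24, 38]
insert(3) -> [3, 38, 24]
insert(3) -> [3, 3, 24, 38]

Final heap: [3, 3, 24, 38]


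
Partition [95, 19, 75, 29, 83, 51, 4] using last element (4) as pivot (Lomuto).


Pivot: 4
Place pivot at 0: [4, 19, 75, 29, 83, 51, 95]

Partitioned: [4, 19, 75, 29, 83, 51, 95]


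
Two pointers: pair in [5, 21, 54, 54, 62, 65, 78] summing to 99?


lo=0(5)+hi=6(78)=83
lo=1(21)+hi=6(78)=99

Yes: 21+78=99


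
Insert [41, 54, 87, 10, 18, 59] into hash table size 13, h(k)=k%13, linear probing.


Insert 41: h=2 -> slot 2
Insert 54: h=2, 1 probes -> slot 3
Insert 87: h=9 -> slot 9
Insert 10: h=10 -> slot 10
Insert 18: h=5 -> slot 5
Insert 59: h=7 -> slot 7

Table: [None, None, 41, 54, None, 18, None, 59, None, 87, 10, None, None]


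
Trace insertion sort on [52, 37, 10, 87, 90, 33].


Initial: [52, 37, 10, 87, 90, 33]
Insert 37: [37, 52, 10, 87, 90, 33]
Insert 10: [10, 37, 52, 87, 90, 33]
Insert 87: [10, 37, 52, 87, 90, 33]
Insert 90: [10, 37, 52, 87, 90, 33]
Insert 33: [10, 33, 37, 52, 87, 90]

Sorted: [10, 33, 37, 52, 87, 90]


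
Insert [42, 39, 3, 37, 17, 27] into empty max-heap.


Insert 42: [42]
Insert 39: [42, 39]
Insert 3: [42, 39, 3]
Insert 37: [42, 39, 3, 37]
Insert 17: [42, 39, 3, 37, 17]
Insert 27: [42, 39, 27, 37, 17, 3]

Final heap: [42, 39, 27, 37, 17, 3]


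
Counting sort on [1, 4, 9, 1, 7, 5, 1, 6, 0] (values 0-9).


Input: [1, 4, 9, 1, 7, 5, 1, 6, 0]
Counts: [1, 3, 0, 0, 1, 1, 1, 1, 0, 1]

Sorted: [0, 1, 1, 1, 4, 5, 6, 7, 9]


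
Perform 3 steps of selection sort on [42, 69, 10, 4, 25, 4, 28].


Initial: [42, 69, 10, 4, 25, 4, 28]
Step 1: min=4 at 3
  Swap: [4, 69, 10, 42, 25, 4, 28]
Step 2: min=4 at 5
  Swap: [4, 4, 10, 42, 25, 69, 28]
Step 3: min=10 at 2
  Swap: [4, 4, 10, 42, 25, 69, 28]

After 3 steps: [4, 4, 10, 42, 25, 69, 28]


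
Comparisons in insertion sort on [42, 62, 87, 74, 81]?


Algorithm: insertion sort
Input: [42, 62, 87, 74, 81]
Sorted: [42, 62, 74, 81, 87]

6


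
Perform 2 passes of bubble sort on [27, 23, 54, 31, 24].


Initial: [27, 23, 54, 31, 24]
Pass 1: [23, 27, 31, 24, 54] (3 swaps)
Pass 2: [23, 27, 24, 31, 54] (1 swaps)

After 2 passes: [23, 27, 24, 31, 54]


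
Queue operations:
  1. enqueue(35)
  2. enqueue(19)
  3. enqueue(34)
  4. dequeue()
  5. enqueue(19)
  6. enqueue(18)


enqueue(35) -> [35]
enqueue(19) -> [35, 19]
enqueue(34) -> [35, 19, 34]
dequeue()->35, [19, 34]
enqueue(19) -> [19, 34, 19]
enqueue(18) -> [19, 34, 19, 18]

Final queue: [19, 34, 19, 18]


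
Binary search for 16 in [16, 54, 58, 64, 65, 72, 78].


Step 1: lo=0, hi=6, mid=3, val=64
Step 2: lo=0, hi=2, mid=1, val=54
Step 3: lo=0, hi=0, mid=0, val=16

Found at index 0


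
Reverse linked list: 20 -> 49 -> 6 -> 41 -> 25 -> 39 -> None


Step 1: curr=20, set curr.next=prev(None) | reversed so far: 20
Step 2: curr=49, set curr.next=prev(20) | reversed so far: 49 -> 20
Step 3: curr=6, set curr.next=prev(49) | reversed so far: 6 -> 49 -> 20
Step 4: curr=41, set curr.next=prev(6) | reversed so far: 41 -> 6 -> 49 -> 20
Step 5: curr=25, set curr.next=prev(41) | reversed so far: 25 -> 41 -> 6 -> 49 -> 20
Step 6: curr=39, set curr.next=prev(25) | reversed so far: 39 -> 25 -> 41 -> 6 -> 49 -> 20

39 -> 25 -> 41 -> 6 -> 49 -> 20 -> None


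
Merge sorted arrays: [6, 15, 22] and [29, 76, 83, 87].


Take 6 from A
Take 15 from A
Take 22 from A

Merged: [6, 15, 22, 29, 76, 83, 87]


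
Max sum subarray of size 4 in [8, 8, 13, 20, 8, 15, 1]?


[0:4]: 49
[1:5]: 49
[2:6]: 56
[3:7]: 44

Max: 56 at [2:6]


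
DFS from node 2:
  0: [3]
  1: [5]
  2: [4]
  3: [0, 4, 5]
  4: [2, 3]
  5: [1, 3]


Visit 2, push [4]
Visit 4, push [3]
Visit 3, push [5, 0]
Visit 0, push []
Visit 5, push [1]
Visit 1, push []

DFS order: [2, 4, 3, 0, 5, 1]


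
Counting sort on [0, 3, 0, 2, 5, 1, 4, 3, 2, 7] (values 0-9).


Input: [0, 3, 0, 2, 5, 1, 4, 3, 2, 7]
Counts: [2, 1, 2, 2, 1, 1, 0, 1, 0, 0]

Sorted: [0, 0, 1, 2, 2, 3, 3, 4, 5, 7]


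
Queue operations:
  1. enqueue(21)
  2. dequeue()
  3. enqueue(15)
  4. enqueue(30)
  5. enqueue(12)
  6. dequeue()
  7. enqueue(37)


enqueue(21) -> [21]
dequeue()->21, []
enqueue(15) -> [15]
enqueue(30) -> [15, 30]
enqueue(12) -> [15, 30, 12]
dequeue()->15, [30, 12]
enqueue(37) -> [30, 12, 37]

Final queue: [30, 12, 37]


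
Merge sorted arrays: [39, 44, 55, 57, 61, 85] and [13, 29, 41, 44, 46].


Take 13 from B
Take 29 from B
Take 39 from A
Take 41 from B
Take 44 from A
Take 44 from B
Take 46 from B

Merged: [13, 29, 39, 41, 44, 44, 46, 55, 57, 61, 85]


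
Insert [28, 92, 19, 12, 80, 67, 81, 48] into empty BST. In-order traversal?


Insert 28: root
Insert 92: R from 28
Insert 19: L from 28
Insert 12: L from 28 -> L from 19
Insert 80: R from 28 -> L from 92
Insert 67: R from 28 -> L from 92 -> L from 80
Insert 81: R from 28 -> L from 92 -> R from 80
Insert 48: R from 28 -> L from 92 -> L from 80 -> L from 67

In-order: [12, 19, 28, 48, 67, 80, 81, 92]


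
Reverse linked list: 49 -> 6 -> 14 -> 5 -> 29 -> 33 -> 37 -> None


Step 1: curr=49, set curr.next=prev(None) | reversed so far: 49
Step 2: curr=6, set curr.next=prev(49) | reversed so far: 6 -> 49
Step 3: curr=14, set curr.next=prev(6) | reversed so far: 14 -> 6 -> 49
Step 4: curr=5, set curr.next=prev(14) | reversed so far: 5 -> 14 -> 6 -> 49
Step 5: curr=29, set curr.next=prev(5) | reversed so far: 29 -> 5 -> 14 -> 6 -> 49
Step 6: curr=33, set curr.next=prev(29) | reversed so far: 33 -> 29 -> 5 -> 14 -> 6 -> 49
Step 7: curr=37, set curr.next=prev(33) | reversed so far: 37 -> 33 -> 29 -> 5 -> 14 -> 6 -> 49

37 -> 33 -> 29 -> 5 -> 14 -> 6 -> 49 -> None


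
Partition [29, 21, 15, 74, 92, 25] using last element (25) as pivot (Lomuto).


Pivot: 25
  21 <= 25: swap -> [21, 29, 15, 74, 92, 25]
  15 <= 25: swap -> [21, 15, 29, 74, 92, 25]
Place pivot at 2: [21, 15, 25, 74, 92, 29]

Partitioned: [21, 15, 25, 74, 92, 29]


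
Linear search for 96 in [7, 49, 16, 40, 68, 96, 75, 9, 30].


i=0: 7!=96
i=1: 49!=96
i=2: 16!=96
i=3: 40!=96
i=4: 68!=96
i=5: 96==96 found!

Found at 5, 6 comps


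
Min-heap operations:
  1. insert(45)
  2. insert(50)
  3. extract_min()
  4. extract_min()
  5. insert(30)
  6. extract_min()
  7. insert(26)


insert(45) -> [45]
insert(50) -> [45, 50]
extract_min()->45, [50]
extract_min()->50, []
insert(30) -> [30]
extract_min()->30, []
insert(26) -> [26]

Final heap: [26]


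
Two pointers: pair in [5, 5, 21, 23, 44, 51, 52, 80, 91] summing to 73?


lo=0(5)+hi=8(91)=96
lo=0(5)+hi=7(80)=85
lo=0(5)+hi=6(52)=57
lo=1(5)+hi=6(52)=57
lo=2(21)+hi=6(52)=73

Yes: 21+52=73


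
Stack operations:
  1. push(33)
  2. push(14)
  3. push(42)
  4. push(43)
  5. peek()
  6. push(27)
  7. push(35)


push(33) -> [33]
push(14) -> [33, 14]
push(42) -> [33, 14, 42]
push(43) -> [33, 14, 42, 43]
peek()->43
push(27) -> [33, 14, 42, 43, 27]
push(35) -> [33, 14, 42, 43, 27, 35]

Final stack: [33, 14, 42, 43, 27, 35]


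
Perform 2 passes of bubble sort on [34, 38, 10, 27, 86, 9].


Initial: [34, 38, 10, 27, 86, 9]
Pass 1: [34, 10, 27, 38, 9, 86] (3 swaps)
Pass 2: [10, 27, 34, 9, 38, 86] (3 swaps)

After 2 passes: [10, 27, 34, 9, 38, 86]


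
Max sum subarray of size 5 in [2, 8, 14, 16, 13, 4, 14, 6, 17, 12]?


[0:5]: 53
[1:6]: 55
[2:7]: 61
[3:8]: 53
[4:9]: 54
[5:10]: 53

Max: 61 at [2:7]


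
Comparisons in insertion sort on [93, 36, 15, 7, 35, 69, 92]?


Algorithm: insertion sort
Input: [93, 36, 15, 7, 35, 69, 92]
Sorted: [7, 15, 35, 36, 69, 92, 93]

13


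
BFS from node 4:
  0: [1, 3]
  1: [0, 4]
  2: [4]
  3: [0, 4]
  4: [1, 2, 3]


Visit 4, enqueue [1, 2, 3]
Visit 1, enqueue [0]
Visit 2, enqueue []
Visit 3, enqueue []
Visit 0, enqueue []

BFS order: [4, 1, 2, 3, 0]


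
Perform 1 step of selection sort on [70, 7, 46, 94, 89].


Initial: [70, 7, 46, 94, 89]
Step 1: min=7 at 1
  Swap: [7, 70, 46, 94, 89]

After 1 step: [7, 70, 46, 94, 89]


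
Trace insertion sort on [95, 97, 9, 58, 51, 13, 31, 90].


Initial: [95, 97, 9, 58, 51, 13, 31, 90]
Insert 97: [95, 97, 9, 58, 51, 13, 31, 90]
Insert 9: [9, 95, 97, 58, 51, 13, 31, 90]
Insert 58: [9, 58, 95, 97, 51, 13, 31, 90]
Insert 51: [9, 51, 58, 95, 97, 13, 31, 90]
Insert 13: [9, 13, 51, 58, 95, 97, 31, 90]
Insert 31: [9, 13, 31, 51, 58, 95, 97, 90]
Insert 90: [9, 13, 31, 51, 58, 90, 95, 97]

Sorted: [9, 13, 31, 51, 58, 90, 95, 97]


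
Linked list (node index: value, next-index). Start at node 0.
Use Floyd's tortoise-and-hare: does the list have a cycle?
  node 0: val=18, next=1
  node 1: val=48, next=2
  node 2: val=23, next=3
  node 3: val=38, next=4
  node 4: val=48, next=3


Floyd's tortoise (slow, +1) and hare (fast, +2):
  init: slow=0, fast=0
  step 1: slow=1, fast=2
  step 2: slow=2, fast=4
  step 3: slow=3, fast=4
  step 4: slow=4, fast=4
  slow == fast at node 4: cycle detected

Cycle: yes


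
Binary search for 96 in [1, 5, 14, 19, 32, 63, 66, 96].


Step 1: lo=0, hi=7, mid=3, val=19
Step 2: lo=4, hi=7, mid=5, val=63
Step 3: lo=6, hi=7, mid=6, val=66
Step 4: lo=7, hi=7, mid=7, val=96

Found at index 7


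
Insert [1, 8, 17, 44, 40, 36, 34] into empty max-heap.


Insert 1: [1]
Insert 8: [8, 1]
Insert 17: [17, 1, 8]
Insert 44: [44, 17, 8, 1]
Insert 40: [44, 40, 8, 1, 17]
Insert 36: [44, 40, 36, 1, 17, 8]
Insert 34: [44, 40, 36, 1, 17, 8, 34]

Final heap: [44, 40, 36, 1, 17, 8, 34]


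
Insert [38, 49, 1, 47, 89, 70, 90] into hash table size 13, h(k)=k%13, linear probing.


Insert 38: h=12 -> slot 12
Insert 49: h=10 -> slot 10
Insert 1: h=1 -> slot 1
Insert 47: h=8 -> slot 8
Insert 89: h=11 -> slot 11
Insert 70: h=5 -> slot 5
Insert 90: h=12, 1 probes -> slot 0

Table: [90, 1, None, None, None, 70, None, None, 47, None, 49, 89, 38]


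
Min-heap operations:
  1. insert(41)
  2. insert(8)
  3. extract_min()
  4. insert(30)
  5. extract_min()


insert(41) -> [41]
insert(8) -> [8, 41]
extract_min()->8, [41]
insert(30) -> [30, 41]
extract_min()->30, [41]

Final heap: [41]


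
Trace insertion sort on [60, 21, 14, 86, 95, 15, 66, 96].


Initial: [60, 21, 14, 86, 95, 15, 66, 96]
Insert 21: [21, 60, 14, 86, 95, 15, 66, 96]
Insert 14: [14, 21, 60, 86, 95, 15, 66, 96]
Insert 86: [14, 21, 60, 86, 95, 15, 66, 96]
Insert 95: [14, 21, 60, 86, 95, 15, 66, 96]
Insert 15: [14, 15, 21, 60, 86, 95, 66, 96]
Insert 66: [14, 15, 21, 60, 66, 86, 95, 96]
Insert 96: [14, 15, 21, 60, 66, 86, 95, 96]

Sorted: [14, 15, 21, 60, 66, 86, 95, 96]


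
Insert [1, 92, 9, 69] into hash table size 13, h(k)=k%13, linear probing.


Insert 1: h=1 -> slot 1
Insert 92: h=1, 1 probes -> slot 2
Insert 9: h=9 -> slot 9
Insert 69: h=4 -> slot 4

Table: [None, 1, 92, None, 69, None, None, None, None, 9, None, None, None]


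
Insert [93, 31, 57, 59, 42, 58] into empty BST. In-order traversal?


Insert 93: root
Insert 31: L from 93
Insert 57: L from 93 -> R from 31
Insert 59: L from 93 -> R from 31 -> R from 57
Insert 42: L from 93 -> R from 31 -> L from 57
Insert 58: L from 93 -> R from 31 -> R from 57 -> L from 59

In-order: [31, 42, 57, 58, 59, 93]


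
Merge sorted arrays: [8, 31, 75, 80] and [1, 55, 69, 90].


Take 1 from B
Take 8 from A
Take 31 from A
Take 55 from B
Take 69 from B
Take 75 from A
Take 80 from A

Merged: [1, 8, 31, 55, 69, 75, 80, 90]


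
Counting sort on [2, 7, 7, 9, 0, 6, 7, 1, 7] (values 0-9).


Input: [2, 7, 7, 9, 0, 6, 7, 1, 7]
Counts: [1, 1, 1, 0, 0, 0, 1, 4, 0, 1]

Sorted: [0, 1, 2, 6, 7, 7, 7, 7, 9]


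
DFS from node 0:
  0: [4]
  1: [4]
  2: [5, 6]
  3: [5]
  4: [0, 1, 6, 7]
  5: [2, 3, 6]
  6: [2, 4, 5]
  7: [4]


Visit 0, push [4]
Visit 4, push [7, 6, 1]
Visit 1, push []
Visit 6, push [5, 2]
Visit 2, push [5]
Visit 5, push [3]
Visit 3, push []
Visit 7, push []

DFS order: [0, 4, 1, 6, 2, 5, 3, 7]


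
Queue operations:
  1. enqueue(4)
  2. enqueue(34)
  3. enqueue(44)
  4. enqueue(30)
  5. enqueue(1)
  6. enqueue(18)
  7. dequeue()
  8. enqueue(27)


enqueue(4) -> [4]
enqueue(34) -> [4, 34]
enqueue(44) -> [4, 34, 44]
enqueue(30) -> [4, 34, 44, 30]
enqueue(1) -> [4, 34, 44, 30, 1]
enqueue(18) -> [4, 34, 44, 30, 1, 18]
dequeue()->4, [34, 44, 30, 1, 18]
enqueue(27) -> [34, 44, 30, 1, 18, 27]

Final queue: [34, 44, 30, 1, 18, 27]


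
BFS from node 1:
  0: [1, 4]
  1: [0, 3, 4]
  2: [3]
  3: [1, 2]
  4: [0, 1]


Visit 1, enqueue [0, 3, 4]
Visit 0, enqueue []
Visit 3, enqueue [2]
Visit 4, enqueue []
Visit 2, enqueue []

BFS order: [1, 0, 3, 4, 2]


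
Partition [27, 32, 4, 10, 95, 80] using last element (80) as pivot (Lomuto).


Pivot: 80
  27 <= 80: advance i (no swap)
  32 <= 80: advance i (no swap)
  4 <= 80: advance i (no swap)
  10 <= 80: advance i (no swap)
Place pivot at 4: [27, 32, 4, 10, 80, 95]

Partitioned: [27, 32, 4, 10, 80, 95]


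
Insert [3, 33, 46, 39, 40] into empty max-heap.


Insert 3: [3]
Insert 33: [33, 3]
Insert 46: [46, 3, 33]
Insert 39: [46, 39, 33, 3]
Insert 40: [46, 40, 33, 3, 39]

Final heap: [46, 40, 33, 3, 39]


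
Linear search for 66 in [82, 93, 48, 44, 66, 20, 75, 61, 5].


i=0: 82!=66
i=1: 93!=66
i=2: 48!=66
i=3: 44!=66
i=4: 66==66 found!

Found at 4, 5 comps


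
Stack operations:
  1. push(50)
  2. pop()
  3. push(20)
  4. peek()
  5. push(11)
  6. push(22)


push(50) -> [50]
pop()->50, []
push(20) -> [20]
peek()->20
push(11) -> [20, 11]
push(22) -> [20, 11, 22]

Final stack: [20, 11, 22]


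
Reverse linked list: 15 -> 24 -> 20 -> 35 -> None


Step 1: curr=15, set curr.next=prev(None) | reversed so far: 15
Step 2: curr=24, set curr.next=prev(15) | reversed so far: 24 -> 15
Step 3: curr=20, set curr.next=prev(24) | reversed so far: 20 -> 24 -> 15
Step 4: curr=35, set curr.next=prev(20) | reversed so far: 35 -> 20 -> 24 -> 15

35 -> 20 -> 24 -> 15 -> None


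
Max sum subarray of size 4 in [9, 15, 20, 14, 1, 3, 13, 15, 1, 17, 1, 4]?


[0:4]: 58
[1:5]: 50
[2:6]: 38
[3:7]: 31
[4:8]: 32
[5:9]: 32
[6:10]: 46
[7:11]: 34
[8:12]: 23

Max: 58 at [0:4]


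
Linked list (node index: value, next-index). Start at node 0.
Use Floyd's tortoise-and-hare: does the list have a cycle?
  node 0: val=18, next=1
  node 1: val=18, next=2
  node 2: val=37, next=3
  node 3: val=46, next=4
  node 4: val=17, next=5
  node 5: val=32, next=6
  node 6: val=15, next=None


Floyd's tortoise (slow, +1) and hare (fast, +2):
  init: slow=0, fast=0
  step 1: slow=1, fast=2
  step 2: slow=2, fast=4
  step 3: slow=3, fast=6
  step 4: fast -> None, no cycle

Cycle: no


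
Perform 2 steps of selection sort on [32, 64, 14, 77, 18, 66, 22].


Initial: [32, 64, 14, 77, 18, 66, 22]
Step 1: min=14 at 2
  Swap: [14, 64, 32, 77, 18, 66, 22]
Step 2: min=18 at 4
  Swap: [14, 18, 32, 77, 64, 66, 22]

After 2 steps: [14, 18, 32, 77, 64, 66, 22]


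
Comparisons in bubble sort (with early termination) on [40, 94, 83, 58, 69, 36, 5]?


Algorithm: bubble sort (with early termination)
Input: [40, 94, 83, 58, 69, 36, 5]
Sorted: [5, 36, 40, 58, 69, 83, 94]

21


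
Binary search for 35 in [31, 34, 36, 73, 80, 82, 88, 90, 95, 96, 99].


Step 1: lo=0, hi=10, mid=5, val=82
Step 2: lo=0, hi=4, mid=2, val=36
Step 3: lo=0, hi=1, mid=0, val=31
Step 4: lo=1, hi=1, mid=1, val=34

Not found


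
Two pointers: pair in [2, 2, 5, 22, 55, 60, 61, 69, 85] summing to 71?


lo=0(2)+hi=8(85)=87
lo=0(2)+hi=7(69)=71

Yes: 2+69=71


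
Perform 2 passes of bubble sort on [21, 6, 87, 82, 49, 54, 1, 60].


Initial: [21, 6, 87, 82, 49, 54, 1, 60]
Pass 1: [6, 21, 82, 49, 54, 1, 60, 87] (6 swaps)
Pass 2: [6, 21, 49, 54, 1, 60, 82, 87] (4 swaps)

After 2 passes: [6, 21, 49, 54, 1, 60, 82, 87]


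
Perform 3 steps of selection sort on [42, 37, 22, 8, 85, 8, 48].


Initial: [42, 37, 22, 8, 85, 8, 48]
Step 1: min=8 at 3
  Swap: [8, 37, 22, 42, 85, 8, 48]
Step 2: min=8 at 5
  Swap: [8, 8, 22, 42, 85, 37, 48]
Step 3: min=22 at 2
  Swap: [8, 8, 22, 42, 85, 37, 48]

After 3 steps: [8, 8, 22, 42, 85, 37, 48]


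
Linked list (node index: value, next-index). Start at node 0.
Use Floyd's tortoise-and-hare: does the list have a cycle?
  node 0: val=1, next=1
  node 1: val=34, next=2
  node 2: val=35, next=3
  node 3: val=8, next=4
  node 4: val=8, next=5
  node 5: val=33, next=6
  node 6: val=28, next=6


Floyd's tortoise (slow, +1) and hare (fast, +2):
  init: slow=0, fast=0
  step 1: slow=1, fast=2
  step 2: slow=2, fast=4
  step 3: slow=3, fast=6
  step 4: slow=4, fast=6
  step 5: slow=5, fast=6
  step 6: slow=6, fast=6
  slow == fast at node 6: cycle detected

Cycle: yes


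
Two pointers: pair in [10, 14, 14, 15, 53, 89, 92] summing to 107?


lo=0(10)+hi=6(92)=102
lo=1(14)+hi=6(92)=106
lo=2(14)+hi=6(92)=106
lo=3(15)+hi=6(92)=107

Yes: 15+92=107


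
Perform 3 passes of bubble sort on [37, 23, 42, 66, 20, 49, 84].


Initial: [37, 23, 42, 66, 20, 49, 84]
Pass 1: [23, 37, 42, 20, 49, 66, 84] (3 swaps)
Pass 2: [23, 37, 20, 42, 49, 66, 84] (1 swaps)
Pass 3: [23, 20, 37, 42, 49, 66, 84] (1 swaps)

After 3 passes: [23, 20, 37, 42, 49, 66, 84]


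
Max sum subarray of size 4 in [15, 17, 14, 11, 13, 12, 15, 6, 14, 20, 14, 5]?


[0:4]: 57
[1:5]: 55
[2:6]: 50
[3:7]: 51
[4:8]: 46
[5:9]: 47
[6:10]: 55
[7:11]: 54
[8:12]: 53

Max: 57 at [0:4]


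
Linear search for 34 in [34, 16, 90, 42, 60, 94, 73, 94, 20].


i=0: 34==34 found!

Found at 0, 1 comps


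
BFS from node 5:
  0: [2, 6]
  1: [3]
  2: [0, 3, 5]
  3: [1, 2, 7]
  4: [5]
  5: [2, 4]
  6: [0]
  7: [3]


Visit 5, enqueue [2, 4]
Visit 2, enqueue [0, 3]
Visit 4, enqueue []
Visit 0, enqueue [6]
Visit 3, enqueue [1, 7]
Visit 6, enqueue []
Visit 1, enqueue []
Visit 7, enqueue []

BFS order: [5, 2, 4, 0, 3, 6, 1, 7]


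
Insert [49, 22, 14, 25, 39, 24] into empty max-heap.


Insert 49: [49]
Insert 22: [49, 22]
Insert 14: [49, 22, 14]
Insert 25: [49, 25, 14, 22]
Insert 39: [49, 39, 14, 22, 25]
Insert 24: [49, 39, 24, 22, 25, 14]

Final heap: [49, 39, 24, 22, 25, 14]


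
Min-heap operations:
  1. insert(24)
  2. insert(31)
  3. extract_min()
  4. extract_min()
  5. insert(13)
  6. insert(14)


insert(24) -> [24]
insert(31) -> [24, 31]
extract_min()->24, [31]
extract_min()->31, []
insert(13) -> [13]
insert(14) -> [13, 14]

Final heap: [13, 14]


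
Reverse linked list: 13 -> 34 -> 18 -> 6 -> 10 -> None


Step 1: curr=13, set curr.next=prev(None) | reversed so far: 13
Step 2: curr=34, set curr.next=prev(13) | reversed so far: 34 -> 13
Step 3: curr=18, set curr.next=prev(34) | reversed so far: 18 -> 34 -> 13
Step 4: curr=6, set curr.next=prev(18) | reversed so far: 6 -> 18 -> 34 -> 13
Step 5: curr=10, set curr.next=prev(6) | reversed so far: 10 -> 6 -> 18 -> 34 -> 13

10 -> 6 -> 18 -> 34 -> 13 -> None


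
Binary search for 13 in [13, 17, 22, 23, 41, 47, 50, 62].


Step 1: lo=0, hi=7, mid=3, val=23
Step 2: lo=0, hi=2, mid=1, val=17
Step 3: lo=0, hi=0, mid=0, val=13

Found at index 0


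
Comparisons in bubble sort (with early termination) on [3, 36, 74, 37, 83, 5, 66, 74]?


Algorithm: bubble sort (with early termination)
Input: [3, 36, 74, 37, 83, 5, 66, 74]
Sorted: [3, 5, 36, 37, 66, 74, 74, 83]

25


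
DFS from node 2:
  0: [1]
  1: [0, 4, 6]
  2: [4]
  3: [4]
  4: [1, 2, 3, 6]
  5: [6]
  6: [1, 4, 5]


Visit 2, push [4]
Visit 4, push [6, 3, 1]
Visit 1, push [6, 0]
Visit 0, push []
Visit 6, push [5]
Visit 5, push []
Visit 3, push []

DFS order: [2, 4, 1, 0, 6, 5, 3]


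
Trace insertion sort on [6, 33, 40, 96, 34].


Initial: [6, 33, 40, 96, 34]
Insert 33: [6, 33, 40, 96, 34]
Insert 40: [6, 33, 40, 96, 34]
Insert 96: [6, 33, 40, 96, 34]
Insert 34: [6, 33, 34, 40, 96]

Sorted: [6, 33, 34, 40, 96]


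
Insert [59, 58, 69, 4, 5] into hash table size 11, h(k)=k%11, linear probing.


Insert 59: h=4 -> slot 4
Insert 58: h=3 -> slot 3
Insert 69: h=3, 2 probes -> slot 5
Insert 4: h=4, 2 probes -> slot 6
Insert 5: h=5, 2 probes -> slot 7

Table: [None, None, None, 58, 59, 69, 4, 5, None, None, None]


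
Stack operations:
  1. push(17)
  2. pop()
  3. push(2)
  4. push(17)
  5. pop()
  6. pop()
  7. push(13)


push(17) -> [17]
pop()->17, []
push(2) -> [2]
push(17) -> [2, 17]
pop()->17, [2]
pop()->2, []
push(13) -> [13]

Final stack: [13]


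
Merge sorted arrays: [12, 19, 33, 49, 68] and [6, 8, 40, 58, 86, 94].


Take 6 from B
Take 8 from B
Take 12 from A
Take 19 from A
Take 33 from A
Take 40 from B
Take 49 from A
Take 58 from B
Take 68 from A

Merged: [6, 8, 12, 19, 33, 40, 49, 58, 68, 86, 94]


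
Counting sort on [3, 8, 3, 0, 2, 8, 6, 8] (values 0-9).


Input: [3, 8, 3, 0, 2, 8, 6, 8]
Counts: [1, 0, 1, 2, 0, 0, 1, 0, 3, 0]

Sorted: [0, 2, 3, 3, 6, 8, 8, 8]


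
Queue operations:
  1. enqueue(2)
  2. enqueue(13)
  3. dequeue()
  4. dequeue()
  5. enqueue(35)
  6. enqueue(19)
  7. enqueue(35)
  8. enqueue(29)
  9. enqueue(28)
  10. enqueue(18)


enqueue(2) -> [2]
enqueue(13) -> [2, 13]
dequeue()->2, [13]
dequeue()->13, []
enqueue(35) -> [35]
enqueue(19) -> [35, 19]
enqueue(35) -> [35, 19, 35]
enqueue(29) -> [35, 19, 35, 29]
enqueue(28) -> [35, 19, 35, 29, 28]
enqueue(18) -> [35, 19, 35, 29, 28, 18]

Final queue: [35, 19, 35, 29, 28, 18]


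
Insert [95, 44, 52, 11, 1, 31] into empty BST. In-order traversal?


Insert 95: root
Insert 44: L from 95
Insert 52: L from 95 -> R from 44
Insert 11: L from 95 -> L from 44
Insert 1: L from 95 -> L from 44 -> L from 11
Insert 31: L from 95 -> L from 44 -> R from 11

In-order: [1, 11, 31, 44, 52, 95]


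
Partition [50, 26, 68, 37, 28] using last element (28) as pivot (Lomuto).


Pivot: 28
  26 <= 28: swap -> [26, 50, 68, 37, 28]
Place pivot at 1: [26, 28, 68, 37, 50]

Partitioned: [26, 28, 68, 37, 50]


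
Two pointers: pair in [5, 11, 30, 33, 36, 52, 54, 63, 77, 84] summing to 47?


lo=0(5)+hi=9(84)=89
lo=0(5)+hi=8(77)=82
lo=0(5)+hi=7(63)=68
lo=0(5)+hi=6(54)=59
lo=0(5)+hi=5(52)=57
lo=0(5)+hi=4(36)=41
lo=1(11)+hi=4(36)=47

Yes: 11+36=47


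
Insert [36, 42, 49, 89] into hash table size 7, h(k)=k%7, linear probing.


Insert 36: h=1 -> slot 1
Insert 42: h=0 -> slot 0
Insert 49: h=0, 2 probes -> slot 2
Insert 89: h=5 -> slot 5

Table: [42, 36, 49, None, None, 89, None]


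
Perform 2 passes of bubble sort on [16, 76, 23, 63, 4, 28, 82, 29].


Initial: [16, 76, 23, 63, 4, 28, 82, 29]
Pass 1: [16, 23, 63, 4, 28, 76, 29, 82] (5 swaps)
Pass 2: [16, 23, 4, 28, 63, 29, 76, 82] (3 swaps)

After 2 passes: [16, 23, 4, 28, 63, 29, 76, 82]


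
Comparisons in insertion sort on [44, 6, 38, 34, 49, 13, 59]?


Algorithm: insertion sort
Input: [44, 6, 38, 34, 49, 13, 59]
Sorted: [6, 13, 34, 38, 44, 49, 59]

13


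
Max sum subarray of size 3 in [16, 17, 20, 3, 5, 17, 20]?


[0:3]: 53
[1:4]: 40
[2:5]: 28
[3:6]: 25
[4:7]: 42

Max: 53 at [0:3]


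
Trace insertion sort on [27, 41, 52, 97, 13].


Initial: [27, 41, 52, 97, 13]
Insert 41: [27, 41, 52, 97, 13]
Insert 52: [27, 41, 52, 97, 13]
Insert 97: [27, 41, 52, 97, 13]
Insert 13: [13, 27, 41, 52, 97]

Sorted: [13, 27, 41, 52, 97]


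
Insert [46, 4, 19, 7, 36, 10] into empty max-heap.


Insert 46: [46]
Insert 4: [46, 4]
Insert 19: [46, 4, 19]
Insert 7: [46, 7, 19, 4]
Insert 36: [46, 36, 19, 4, 7]
Insert 10: [46, 36, 19, 4, 7, 10]

Final heap: [46, 36, 19, 4, 7, 10]


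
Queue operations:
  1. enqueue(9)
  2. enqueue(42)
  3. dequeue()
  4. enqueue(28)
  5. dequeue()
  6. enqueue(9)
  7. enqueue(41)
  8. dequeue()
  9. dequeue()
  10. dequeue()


enqueue(9) -> [9]
enqueue(42) -> [9, 42]
dequeue()->9, [42]
enqueue(28) -> [42, 28]
dequeue()->42, [28]
enqueue(9) -> [28, 9]
enqueue(41) -> [28, 9, 41]
dequeue()->28, [9, 41]
dequeue()->9, [41]
dequeue()->41, []

Final queue: []


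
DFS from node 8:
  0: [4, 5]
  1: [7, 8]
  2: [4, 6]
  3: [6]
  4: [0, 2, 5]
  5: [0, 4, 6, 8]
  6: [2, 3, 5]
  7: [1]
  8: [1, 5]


Visit 8, push [5, 1]
Visit 1, push [7]
Visit 7, push []
Visit 5, push [6, 4, 0]
Visit 0, push [4]
Visit 4, push [2]
Visit 2, push [6]
Visit 6, push [3]
Visit 3, push []

DFS order: [8, 1, 7, 5, 0, 4, 2, 6, 3]


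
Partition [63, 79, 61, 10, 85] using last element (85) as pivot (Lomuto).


Pivot: 85
  63 <= 85: advance i (no swap)
  79 <= 85: advance i (no swap)
  61 <= 85: advance i (no swap)
  10 <= 85: advance i (no swap)
Place pivot at 4: [63, 79, 61, 10, 85]

Partitioned: [63, 79, 61, 10, 85]


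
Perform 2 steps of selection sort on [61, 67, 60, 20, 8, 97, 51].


Initial: [61, 67, 60, 20, 8, 97, 51]
Step 1: min=8 at 4
  Swap: [8, 67, 60, 20, 61, 97, 51]
Step 2: min=20 at 3
  Swap: [8, 20, 60, 67, 61, 97, 51]

After 2 steps: [8, 20, 60, 67, 61, 97, 51]


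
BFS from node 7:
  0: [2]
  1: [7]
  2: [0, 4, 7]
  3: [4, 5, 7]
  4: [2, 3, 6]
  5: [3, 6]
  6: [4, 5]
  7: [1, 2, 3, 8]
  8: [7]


Visit 7, enqueue [1, 2, 3, 8]
Visit 1, enqueue []
Visit 2, enqueue [0, 4]
Visit 3, enqueue [5]
Visit 8, enqueue []
Visit 0, enqueue []
Visit 4, enqueue [6]
Visit 5, enqueue []
Visit 6, enqueue []

BFS order: [7, 1, 2, 3, 8, 0, 4, 5, 6]


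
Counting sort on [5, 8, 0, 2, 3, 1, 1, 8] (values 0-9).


Input: [5, 8, 0, 2, 3, 1, 1, 8]
Counts: [1, 2, 1, 1, 0, 1, 0, 0, 2, 0]

Sorted: [0, 1, 1, 2, 3, 5, 8, 8]


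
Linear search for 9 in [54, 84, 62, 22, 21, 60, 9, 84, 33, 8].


i=0: 54!=9
i=1: 84!=9
i=2: 62!=9
i=3: 22!=9
i=4: 21!=9
i=5: 60!=9
i=6: 9==9 found!

Found at 6, 7 comps


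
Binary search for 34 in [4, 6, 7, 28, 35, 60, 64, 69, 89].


Step 1: lo=0, hi=8, mid=4, val=35
Step 2: lo=0, hi=3, mid=1, val=6
Step 3: lo=2, hi=3, mid=2, val=7
Step 4: lo=3, hi=3, mid=3, val=28

Not found


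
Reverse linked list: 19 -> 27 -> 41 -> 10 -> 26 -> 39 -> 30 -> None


Step 1: curr=19, set curr.next=prev(None) | reversed so far: 19
Step 2: curr=27, set curr.next=prev(19) | reversed so far: 27 -> 19
Step 3: curr=41, set curr.next=prev(27) | reversed so far: 41 -> 27 -> 19
Step 4: curr=10, set curr.next=prev(41) | reversed so far: 10 -> 41 -> 27 -> 19
Step 5: curr=26, set curr.next=prev(10) | reversed so far: 26 -> 10 -> 41 -> 27 -> 19
Step 6: curr=39, set curr.next=prev(26) | reversed so far: 39 -> 26 -> 10 -> 41 -> 27 -> 19
Step 7: curr=30, set curr.next=prev(39) | reversed so far: 30 -> 39 -> 26 -> 10 -> 41 -> 27 -> 19

30 -> 39 -> 26 -> 10 -> 41 -> 27 -> 19 -> None


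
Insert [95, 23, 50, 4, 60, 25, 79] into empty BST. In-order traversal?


Insert 95: root
Insert 23: L from 95
Insert 50: L from 95 -> R from 23
Insert 4: L from 95 -> L from 23
Insert 60: L from 95 -> R from 23 -> R from 50
Insert 25: L from 95 -> R from 23 -> L from 50
Insert 79: L from 95 -> R from 23 -> R from 50 -> R from 60

In-order: [4, 23, 25, 50, 60, 79, 95]


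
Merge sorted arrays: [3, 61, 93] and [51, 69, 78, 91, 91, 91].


Take 3 from A
Take 51 from B
Take 61 from A
Take 69 from B
Take 78 from B
Take 91 from B
Take 91 from B
Take 91 from B

Merged: [3, 51, 61, 69, 78, 91, 91, 91, 93]


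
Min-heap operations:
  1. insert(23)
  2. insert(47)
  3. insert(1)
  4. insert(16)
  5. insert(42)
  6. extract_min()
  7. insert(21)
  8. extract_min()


insert(23) -> [23]
insert(47) -> [23, 47]
insert(1) -> [1, 47, 23]
insert(16) -> [1, 16, 23, 47]
insert(42) -> [1, 16, 23, 47, 42]
extract_min()->1, [16, 42, 23, 47]
insert(21) -> [16, 21, 23, 47, 42]
extract_min()->16, [21, 42, 23, 47]

Final heap: [21, 42, 23, 47]


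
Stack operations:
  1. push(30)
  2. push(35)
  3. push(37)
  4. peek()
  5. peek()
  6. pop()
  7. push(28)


push(30) -> [30]
push(35) -> [30, 35]
push(37) -> [30, 35, 37]
peek()->37
peek()->37
pop()->37, [30, 35]
push(28) -> [30, 35, 28]

Final stack: [30, 35, 28]


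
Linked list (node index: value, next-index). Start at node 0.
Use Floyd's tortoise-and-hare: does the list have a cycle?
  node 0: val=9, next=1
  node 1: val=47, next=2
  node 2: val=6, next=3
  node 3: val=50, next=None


Floyd's tortoise (slow, +1) and hare (fast, +2):
  init: slow=0, fast=0
  step 1: slow=1, fast=2
  step 2: fast 2->3->None, no cycle

Cycle: no


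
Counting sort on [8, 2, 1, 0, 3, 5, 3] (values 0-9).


Input: [8, 2, 1, 0, 3, 5, 3]
Counts: [1, 1, 1, 2, 0, 1, 0, 0, 1, 0]

Sorted: [0, 1, 2, 3, 3, 5, 8]


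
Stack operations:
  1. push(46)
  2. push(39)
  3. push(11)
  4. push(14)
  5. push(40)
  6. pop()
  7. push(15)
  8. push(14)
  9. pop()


push(46) -> [46]
push(39) -> [46, 39]
push(11) -> [46, 39, 11]
push(14) -> [46, 39, 11, 14]
push(40) -> [46, 39, 11, 14, 40]
pop()->40, [46, 39, 11, 14]
push(15) -> [46, 39, 11, 14, 15]
push(14) -> [46, 39, 11, 14, 15, 14]
pop()->14, [46, 39, 11, 14, 15]

Final stack: [46, 39, 11, 14, 15]


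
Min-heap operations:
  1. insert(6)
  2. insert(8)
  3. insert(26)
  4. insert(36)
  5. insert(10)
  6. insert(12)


insert(6) -> [6]
insert(8) -> [6, 8]
insert(26) -> [6, 8, 26]
insert(36) -> [6, 8, 26, 36]
insert(10) -> [6, 8, 26, 36, 10]
insert(12) -> [6, 8, 12, 36, 10, 26]

Final heap: [6, 8, 12, 36, 10, 26]


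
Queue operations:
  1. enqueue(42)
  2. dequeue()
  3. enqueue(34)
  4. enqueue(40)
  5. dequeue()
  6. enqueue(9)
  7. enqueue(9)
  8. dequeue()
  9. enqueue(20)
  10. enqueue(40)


enqueue(42) -> [42]
dequeue()->42, []
enqueue(34) -> [34]
enqueue(40) -> [34, 40]
dequeue()->34, [40]
enqueue(9) -> [40, 9]
enqueue(9) -> [40, 9, 9]
dequeue()->40, [9, 9]
enqueue(20) -> [9, 9, 20]
enqueue(40) -> [9, 9, 20, 40]

Final queue: [9, 9, 20, 40]


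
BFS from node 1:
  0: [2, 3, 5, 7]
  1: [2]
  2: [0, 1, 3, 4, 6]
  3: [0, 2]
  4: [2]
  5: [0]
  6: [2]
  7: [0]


Visit 1, enqueue [2]
Visit 2, enqueue [0, 3, 4, 6]
Visit 0, enqueue [5, 7]
Visit 3, enqueue []
Visit 4, enqueue []
Visit 6, enqueue []
Visit 5, enqueue []
Visit 7, enqueue []

BFS order: [1, 2, 0, 3, 4, 6, 5, 7]


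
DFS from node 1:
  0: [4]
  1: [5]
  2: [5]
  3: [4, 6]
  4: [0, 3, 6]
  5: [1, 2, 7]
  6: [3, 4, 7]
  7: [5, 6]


Visit 1, push [5]
Visit 5, push [7, 2]
Visit 2, push []
Visit 7, push [6]
Visit 6, push [4, 3]
Visit 3, push [4]
Visit 4, push [0]
Visit 0, push []

DFS order: [1, 5, 2, 7, 6, 3, 4, 0]


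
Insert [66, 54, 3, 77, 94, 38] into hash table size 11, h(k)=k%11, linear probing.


Insert 66: h=0 -> slot 0
Insert 54: h=10 -> slot 10
Insert 3: h=3 -> slot 3
Insert 77: h=0, 1 probes -> slot 1
Insert 94: h=6 -> slot 6
Insert 38: h=5 -> slot 5

Table: [66, 77, None, 3, None, 38, 94, None, None, None, 54]


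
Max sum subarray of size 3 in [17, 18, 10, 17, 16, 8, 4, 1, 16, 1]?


[0:3]: 45
[1:4]: 45
[2:5]: 43
[3:6]: 41
[4:7]: 28
[5:8]: 13
[6:9]: 21
[7:10]: 18

Max: 45 at [0:3]


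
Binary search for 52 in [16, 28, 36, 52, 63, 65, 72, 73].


Step 1: lo=0, hi=7, mid=3, val=52

Found at index 3


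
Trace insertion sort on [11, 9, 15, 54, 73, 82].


Initial: [11, 9, 15, 54, 73, 82]
Insert 9: [9, 11, 15, 54, 73, 82]
Insert 15: [9, 11, 15, 54, 73, 82]
Insert 54: [9, 11, 15, 54, 73, 82]
Insert 73: [9, 11, 15, 54, 73, 82]
Insert 82: [9, 11, 15, 54, 73, 82]

Sorted: [9, 11, 15, 54, 73, 82]


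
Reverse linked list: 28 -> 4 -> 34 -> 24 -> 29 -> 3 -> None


Step 1: curr=28, set curr.next=prev(None) | reversed so far: 28
Step 2: curr=4, set curr.next=prev(28) | reversed so far: 4 -> 28
Step 3: curr=34, set curr.next=prev(4) | reversed so far: 34 -> 4 -> 28
Step 4: curr=24, set curr.next=prev(34) | reversed so far: 24 -> 34 -> 4 -> 28
Step 5: curr=29, set curr.next=prev(24) | reversed so far: 29 -> 24 -> 34 -> 4 -> 28
Step 6: curr=3, set curr.next=prev(29) | reversed so far: 3 -> 29 -> 24 -> 34 -> 4 -> 28

3 -> 29 -> 24 -> 34 -> 4 -> 28 -> None


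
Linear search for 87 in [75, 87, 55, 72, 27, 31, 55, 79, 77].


i=0: 75!=87
i=1: 87==87 found!

Found at 1, 2 comps


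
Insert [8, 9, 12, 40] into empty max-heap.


Insert 8: [8]
Insert 9: [9, 8]
Insert 12: [12, 8, 9]
Insert 40: [40, 12, 9, 8]

Final heap: [40, 12, 9, 8]


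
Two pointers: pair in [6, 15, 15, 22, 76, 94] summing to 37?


lo=0(6)+hi=5(94)=100
lo=0(6)+hi=4(76)=82
lo=0(6)+hi=3(22)=28
lo=1(15)+hi=3(22)=37

Yes: 15+22=37


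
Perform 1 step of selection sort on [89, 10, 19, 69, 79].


Initial: [89, 10, 19, 69, 79]
Step 1: min=10 at 1
  Swap: [10, 89, 19, 69, 79]

After 1 step: [10, 89, 19, 69, 79]


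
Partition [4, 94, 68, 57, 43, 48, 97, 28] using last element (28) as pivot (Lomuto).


Pivot: 28
  4 <= 28: advance i (no swap)
Place pivot at 1: [4, 28, 68, 57, 43, 48, 97, 94]

Partitioned: [4, 28, 68, 57, 43, 48, 97, 94]


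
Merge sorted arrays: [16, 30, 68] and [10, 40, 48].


Take 10 from B
Take 16 from A
Take 30 from A
Take 40 from B
Take 48 from B

Merged: [10, 16, 30, 40, 48, 68]


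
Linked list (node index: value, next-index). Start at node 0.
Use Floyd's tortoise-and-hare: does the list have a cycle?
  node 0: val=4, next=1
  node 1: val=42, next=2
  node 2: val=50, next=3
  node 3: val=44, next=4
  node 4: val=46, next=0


Floyd's tortoise (slow, +1) and hare (fast, +2):
  init: slow=0, fast=0
  step 1: slow=1, fast=2
  step 2: slow=2, fast=4
  step 3: slow=3, fast=1
  step 4: slow=4, fast=3
  step 5: slow=0, fast=0
  slow == fast at node 0: cycle detected

Cycle: yes


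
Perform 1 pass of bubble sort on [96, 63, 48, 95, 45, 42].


Initial: [96, 63, 48, 95, 45, 42]
Pass 1: [63, 48, 95, 45, 42, 96] (5 swaps)

After 1 pass: [63, 48, 95, 45, 42, 96]


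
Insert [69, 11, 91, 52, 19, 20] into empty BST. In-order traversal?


Insert 69: root
Insert 11: L from 69
Insert 91: R from 69
Insert 52: L from 69 -> R from 11
Insert 19: L from 69 -> R from 11 -> L from 52
Insert 20: L from 69 -> R from 11 -> L from 52 -> R from 19

In-order: [11, 19, 20, 52, 69, 91]


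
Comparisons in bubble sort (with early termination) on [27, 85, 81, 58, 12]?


Algorithm: bubble sort (with early termination)
Input: [27, 85, 81, 58, 12]
Sorted: [12, 27, 58, 81, 85]

10


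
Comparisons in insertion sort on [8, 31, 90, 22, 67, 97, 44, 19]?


Algorithm: insertion sort
Input: [8, 31, 90, 22, 67, 97, 44, 19]
Sorted: [8, 19, 22, 31, 44, 67, 90, 97]

19


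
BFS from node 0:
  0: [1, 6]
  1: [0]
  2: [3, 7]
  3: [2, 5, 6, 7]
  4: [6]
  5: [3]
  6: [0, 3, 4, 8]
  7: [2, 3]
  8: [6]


Visit 0, enqueue [1, 6]
Visit 1, enqueue []
Visit 6, enqueue [3, 4, 8]
Visit 3, enqueue [2, 5, 7]
Visit 4, enqueue []
Visit 8, enqueue []
Visit 2, enqueue []
Visit 5, enqueue []
Visit 7, enqueue []

BFS order: [0, 1, 6, 3, 4, 8, 2, 5, 7]


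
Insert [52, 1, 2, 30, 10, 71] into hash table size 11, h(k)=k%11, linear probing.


Insert 52: h=8 -> slot 8
Insert 1: h=1 -> slot 1
Insert 2: h=2 -> slot 2
Insert 30: h=8, 1 probes -> slot 9
Insert 10: h=10 -> slot 10
Insert 71: h=5 -> slot 5

Table: [None, 1, 2, None, None, 71, None, None, 52, 30, 10]


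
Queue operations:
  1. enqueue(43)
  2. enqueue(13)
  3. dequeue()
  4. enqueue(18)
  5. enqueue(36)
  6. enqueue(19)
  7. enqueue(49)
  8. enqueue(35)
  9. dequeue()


enqueue(43) -> [43]
enqueue(13) -> [43, 13]
dequeue()->43, [13]
enqueue(18) -> [13, 18]
enqueue(36) -> [13, 18, 36]
enqueue(19) -> [13, 18, 36, 19]
enqueue(49) -> [13, 18, 36, 19, 49]
enqueue(35) -> [13, 18, 36, 19, 49, 35]
dequeue()->13, [18, 36, 19, 49, 35]

Final queue: [18, 36, 19, 49, 35]


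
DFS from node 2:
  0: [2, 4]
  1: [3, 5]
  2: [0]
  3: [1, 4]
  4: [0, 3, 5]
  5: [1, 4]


Visit 2, push [0]
Visit 0, push [4]
Visit 4, push [5, 3]
Visit 3, push [1]
Visit 1, push [5]
Visit 5, push []

DFS order: [2, 0, 4, 3, 1, 5]


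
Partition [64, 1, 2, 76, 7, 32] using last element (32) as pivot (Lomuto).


Pivot: 32
  1 <= 32: swap -> [1, 64, 2, 76, 7, 32]
  2 <= 32: swap -> [1, 2, 64, 76, 7, 32]
  7 <= 32: swap -> [1, 2, 7, 76, 64, 32]
Place pivot at 3: [1, 2, 7, 32, 64, 76]

Partitioned: [1, 2, 7, 32, 64, 76]


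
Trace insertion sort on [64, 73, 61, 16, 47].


Initial: [64, 73, 61, 16, 47]
Insert 73: [64, 73, 61, 16, 47]
Insert 61: [61, 64, 73, 16, 47]
Insert 16: [16, 61, 64, 73, 47]
Insert 47: [16, 47, 61, 64, 73]

Sorted: [16, 47, 61, 64, 73]


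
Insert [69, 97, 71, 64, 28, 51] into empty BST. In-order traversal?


Insert 69: root
Insert 97: R from 69
Insert 71: R from 69 -> L from 97
Insert 64: L from 69
Insert 28: L from 69 -> L from 64
Insert 51: L from 69 -> L from 64 -> R from 28

In-order: [28, 51, 64, 69, 71, 97]


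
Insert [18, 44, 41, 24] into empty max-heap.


Insert 18: [18]
Insert 44: [44, 18]
Insert 41: [44, 18, 41]
Insert 24: [44, 24, 41, 18]

Final heap: [44, 24, 41, 18]


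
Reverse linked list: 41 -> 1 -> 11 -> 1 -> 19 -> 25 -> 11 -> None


Step 1: curr=41, set curr.next=prev(None) | reversed so far: 41
Step 2: curr=1, set curr.next=prev(41) | reversed so far: 1 -> 41
Step 3: curr=11, set curr.next=prev(1) | reversed so far: 11 -> 1 -> 41
Step 4: curr=1, set curr.next=prev(11) | reversed so far: 1 -> 11 -> 1 -> 41
Step 5: curr=19, set curr.next=prev(1) | reversed so far: 19 -> 1 -> 11 -> 1 -> 41
Step 6: curr=25, set curr.next=prev(19) | reversed so far: 25 -> 19 -> 1 -> 11 -> 1 -> 41
Step 7: curr=11, set curr.next=prev(25) | reversed so far: 11 -> 25 -> 19 -> 1 -> 11 -> 1 -> 41

11 -> 25 -> 19 -> 1 -> 11 -> 1 -> 41 -> None


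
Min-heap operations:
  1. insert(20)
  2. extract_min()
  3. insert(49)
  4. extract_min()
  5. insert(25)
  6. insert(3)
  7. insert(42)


insert(20) -> [20]
extract_min()->20, []
insert(49) -> [49]
extract_min()->49, []
insert(25) -> [25]
insert(3) -> [3, 25]
insert(42) -> [3, 25, 42]

Final heap: [3, 25, 42]
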